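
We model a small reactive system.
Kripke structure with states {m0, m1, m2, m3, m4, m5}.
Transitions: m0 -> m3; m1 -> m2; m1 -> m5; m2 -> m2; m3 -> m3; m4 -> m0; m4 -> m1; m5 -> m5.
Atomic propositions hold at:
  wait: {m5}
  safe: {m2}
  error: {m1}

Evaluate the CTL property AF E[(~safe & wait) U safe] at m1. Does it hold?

Sat(~safe) = {m0, m1, m3, m4, m5}
Sat(~safe & wait) = {m5}
E[(~safe & wait) U safe]: least fixpoint, start Z0 = Sat(safe) = {m2}, add states in Sat(~safe & wait) with some successor in Z. Already a fixed point.
Sat(E[(~safe & wait) U safe]) = {m2}
AF E[(~safe & wait) U safe]: least fixpoint, start Z0 = {m2}, add states with every successor in Z. Already a fixed point.
Sat(AF E[(~safe & wait) U safe]) = {m2}
m1 ∉ Sat(AF E[(~safe & wait) U safe]) = {m2}, so the formula does not hold at m1.

No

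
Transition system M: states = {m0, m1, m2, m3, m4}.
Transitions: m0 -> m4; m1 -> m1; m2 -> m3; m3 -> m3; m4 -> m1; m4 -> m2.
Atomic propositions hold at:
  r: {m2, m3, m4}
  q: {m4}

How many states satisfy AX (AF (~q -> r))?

Sat(~q) = {m0, m1, m2, m3}
Sat(~q -> r) = {m2, m3, m4}
AF (~q -> r): least fixpoint, start Z0 = {m2, m3, m4}, add states with every successor in Z. Z1 = {m0, m2, m3, m4}; fixed.
Sat(AF (~q -> r)) = {m0, m2, m3, m4}
Sat(AX (AF (~q -> r))) = {s : every successor in {m0, m2, m3, m4}} = {m0, m2, m3}
|Sat(AX (AF (~q -> r)))| = |{m0, m2, m3}| = 3.

3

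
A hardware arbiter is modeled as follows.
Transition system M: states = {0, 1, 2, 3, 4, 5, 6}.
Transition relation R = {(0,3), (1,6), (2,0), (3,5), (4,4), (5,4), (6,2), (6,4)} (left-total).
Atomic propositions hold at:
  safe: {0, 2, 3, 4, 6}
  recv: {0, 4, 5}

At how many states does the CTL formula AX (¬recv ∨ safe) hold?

6

Sat(¬recv) = {1, 2, 3, 6}
Sat(¬recv ∨ safe) = {0, 1, 2, 3, 4, 6}
Sat(AX (¬recv ∨ safe)) = {s : every successor in {0, 1, 2, 3, 4, 6}} = {0, 1, 2, 4, 5, 6}
|Sat(AX (¬recv ∨ safe))| = |{0, 1, 2, 4, 5, 6}| = 6.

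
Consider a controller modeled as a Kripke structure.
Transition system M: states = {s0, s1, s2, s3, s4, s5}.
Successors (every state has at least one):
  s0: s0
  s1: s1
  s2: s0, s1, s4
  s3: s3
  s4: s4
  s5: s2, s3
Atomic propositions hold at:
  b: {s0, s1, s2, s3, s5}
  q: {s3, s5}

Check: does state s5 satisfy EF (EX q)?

Sat(EX q) = {s : some successor in {s3, s5}} = {s3, s5}
EF (EX q): least fixpoint, start Z0 = {s3, s5}, add states with some successor in Z. Already a fixed point.
Sat(EF (EX q)) = {s3, s5}
s5 ∈ Sat(EF (EX q)) = {s3, s5}, so the formula holds at s5.

Yes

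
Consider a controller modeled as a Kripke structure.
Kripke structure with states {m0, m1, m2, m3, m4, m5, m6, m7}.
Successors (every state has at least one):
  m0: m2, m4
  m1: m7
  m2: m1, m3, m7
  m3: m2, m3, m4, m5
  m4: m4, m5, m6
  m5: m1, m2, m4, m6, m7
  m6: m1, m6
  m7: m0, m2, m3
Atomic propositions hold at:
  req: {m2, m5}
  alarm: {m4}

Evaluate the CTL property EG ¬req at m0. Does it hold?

Yes

Sat(¬req) = {m0, m1, m3, m4, m6, m7}
EG ¬req: greatest fixpoint, start Z0 = {m0, m1, m3, m4, m6, m7}, keep only states in Sat with some successor in Z. Already a fixed point.
Sat(EG ¬req) = {m0, m1, m3, m4, m6, m7}
m0 ∈ Sat(EG ¬req) = {m0, m1, m3, m4, m6, m7}, so the formula holds at m0.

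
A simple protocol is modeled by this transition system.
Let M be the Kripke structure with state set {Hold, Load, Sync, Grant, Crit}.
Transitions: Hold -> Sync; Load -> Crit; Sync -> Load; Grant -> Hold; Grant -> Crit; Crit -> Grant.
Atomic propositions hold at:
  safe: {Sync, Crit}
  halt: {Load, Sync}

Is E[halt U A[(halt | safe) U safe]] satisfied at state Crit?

Sat(halt | safe) = {Load, Sync, Crit}
A[(halt | safe) U safe]: least fixpoint, start Z0 = Sat(safe) = {Sync, Crit}, add states in Sat(halt | safe) with every successor in Z. Z1 = {Load, Sync, Crit}; fixed.
Sat(A[(halt | safe) U safe]) = {Load, Sync, Crit}
E[halt U A[(halt | safe) U safe]]: least fixpoint, start Z0 = Sat(A[(halt | safe) U safe]) = {Load, Sync, Crit}, add states in Sat(halt) with some successor in Z. Already a fixed point.
Sat(E[halt U A[(halt | safe) U safe]]) = {Load, Sync, Crit}
Crit ∈ Sat(E[halt U A[(halt | safe) U safe]]) = {Load, Sync, Crit}, so the formula holds at Crit.

Yes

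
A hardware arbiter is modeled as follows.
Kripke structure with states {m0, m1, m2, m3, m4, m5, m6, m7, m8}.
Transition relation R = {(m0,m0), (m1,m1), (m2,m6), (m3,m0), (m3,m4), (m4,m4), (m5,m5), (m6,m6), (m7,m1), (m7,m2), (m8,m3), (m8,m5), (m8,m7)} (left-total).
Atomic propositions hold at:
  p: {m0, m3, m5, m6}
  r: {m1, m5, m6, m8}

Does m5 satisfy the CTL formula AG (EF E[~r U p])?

Yes

Sat(~r) = {m0, m2, m3, m4, m7}
E[~r U p]: least fixpoint, start Z0 = Sat(p) = {m0, m3, m5, m6}, add states in Sat(~r) with some successor in Z. Z1 = {m0, m2, m3, m5, m6}; Z2 = {m0, m2, m3, m5, m6, m7}; fixed.
Sat(E[~r U p]) = {m0, m2, m3, m5, m6, m7}
EF E[~r U p]: least fixpoint, start Z0 = {m0, m2, m3, m5, m6, m7}, add states with some successor in Z. Z1 = {m0, m2, m3, m5, m6, m7, m8}; fixed.
Sat(EF E[~r U p]) = {m0, m2, m3, m5, m6, m7, m8}
AG (EF E[~r U p]): greatest fixpoint, start Z0 = {m0, m2, m3, m5, m6, m7, m8}, keep only states in Sat with every successor in Z. Z1 = {m0, m2, m5, m6, m8}; Z2 = {m0, m2, m5, m6}; fixed.
Sat(AG (EF E[~r U p])) = {m0, m2, m5, m6}
m5 ∈ Sat(AG (EF E[~r U p])) = {m0, m2, m5, m6}, so the formula holds at m5.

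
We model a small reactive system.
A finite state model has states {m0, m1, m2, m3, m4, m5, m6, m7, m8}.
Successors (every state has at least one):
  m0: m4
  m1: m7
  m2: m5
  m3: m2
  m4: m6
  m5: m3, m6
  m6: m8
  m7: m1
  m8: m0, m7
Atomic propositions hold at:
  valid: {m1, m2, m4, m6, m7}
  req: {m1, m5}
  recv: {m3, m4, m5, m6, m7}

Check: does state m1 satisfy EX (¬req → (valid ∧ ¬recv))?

Sat(¬req) = {m0, m2, m3, m4, m6, m7, m8}
Sat(¬recv) = {m0, m1, m2, m8}
Sat(valid ∧ ¬recv) = {m1, m2}
Sat(¬req → (valid ∧ ¬recv)) = {m1, m2, m5}
Sat(EX (¬req → (valid ∧ ¬recv))) = {s : some successor in {m1, m2, m5}} = {m2, m3, m7}
m1 ∉ Sat(EX (¬req → (valid ∧ ¬recv))) = {m2, m3, m7}, so the formula does not hold at m1.

No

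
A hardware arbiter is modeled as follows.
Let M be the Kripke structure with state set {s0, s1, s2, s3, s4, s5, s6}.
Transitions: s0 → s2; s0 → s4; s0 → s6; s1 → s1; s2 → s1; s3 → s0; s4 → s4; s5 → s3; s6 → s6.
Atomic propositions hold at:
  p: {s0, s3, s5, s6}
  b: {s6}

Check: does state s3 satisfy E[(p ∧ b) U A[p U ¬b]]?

Sat(p ∧ b) = {s6}
Sat(¬b) = {s0, s1, s2, s3, s4, s5}
A[p U ¬b]: least fixpoint, start Z0 = Sat(¬b) = {s0, s1, s2, s3, s4, s5}, add states in Sat(p) with every successor in Z. Already a fixed point.
Sat(A[p U ¬b]) = {s0, s1, s2, s3, s4, s5}
E[(p ∧ b) U A[p U ¬b]]: least fixpoint, start Z0 = Sat(A[p U ¬b]) = {s0, s1, s2, s3, s4, s5}, add states in Sat(p ∧ b) with some successor in Z. Already a fixed point.
Sat(E[(p ∧ b) U A[p U ¬b]]) = {s0, s1, s2, s3, s4, s5}
s3 ∈ Sat(E[(p ∧ b) U A[p U ¬b]]) = {s0, s1, s2, s3, s4, s5}, so the formula holds at s3.

Yes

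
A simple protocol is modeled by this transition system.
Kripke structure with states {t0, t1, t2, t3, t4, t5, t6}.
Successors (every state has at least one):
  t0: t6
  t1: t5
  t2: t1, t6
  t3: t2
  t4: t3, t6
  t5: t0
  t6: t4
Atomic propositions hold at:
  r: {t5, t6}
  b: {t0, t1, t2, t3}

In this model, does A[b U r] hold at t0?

Yes

A[b U r]: least fixpoint, start Z0 = Sat(r) = {t5, t6}, add states in Sat(b) with every successor in Z. Z1 = {t0, t1, t5, t6}; Z2 = {t0, t1, t2, t5, t6}; Z3 = {t0, t1, t2, t3, t5, t6}; fixed.
Sat(A[b U r]) = {t0, t1, t2, t3, t5, t6}
t0 ∈ Sat(A[b U r]) = {t0, t1, t2, t3, t5, t6}, so the formula holds at t0.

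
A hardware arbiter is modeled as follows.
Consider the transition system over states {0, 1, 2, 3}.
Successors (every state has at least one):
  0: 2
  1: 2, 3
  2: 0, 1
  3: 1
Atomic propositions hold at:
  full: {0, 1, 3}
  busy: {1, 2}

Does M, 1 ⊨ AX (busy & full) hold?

Sat(busy & full) = {1}
Sat(AX (busy & full)) = {s : every successor in {1}} = {3}
1 ∉ Sat(AX (busy & full)) = {3}, so the formula does not hold at 1.

No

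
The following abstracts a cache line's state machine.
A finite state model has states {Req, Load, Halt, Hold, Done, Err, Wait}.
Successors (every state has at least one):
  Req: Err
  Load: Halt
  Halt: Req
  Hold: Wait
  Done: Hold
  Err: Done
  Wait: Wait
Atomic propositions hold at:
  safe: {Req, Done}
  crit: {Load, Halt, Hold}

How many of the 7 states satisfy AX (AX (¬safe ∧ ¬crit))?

Sat(¬safe) = {Load, Halt, Hold, Err, Wait}
Sat(¬crit) = {Req, Done, Err, Wait}
Sat(¬safe ∧ ¬crit) = {Err, Wait}
Sat(AX (¬safe ∧ ¬crit)) = {s : every successor in {Err, Wait}} = {Req, Hold, Wait}
Sat(AX (AX (¬safe ∧ ¬crit))) = {s : every successor in {Req, Hold, Wait}} = {Halt, Hold, Done, Wait}
|Sat(AX (AX (¬safe ∧ ¬crit)))| = |{Halt, Hold, Done, Wait}| = 4.

4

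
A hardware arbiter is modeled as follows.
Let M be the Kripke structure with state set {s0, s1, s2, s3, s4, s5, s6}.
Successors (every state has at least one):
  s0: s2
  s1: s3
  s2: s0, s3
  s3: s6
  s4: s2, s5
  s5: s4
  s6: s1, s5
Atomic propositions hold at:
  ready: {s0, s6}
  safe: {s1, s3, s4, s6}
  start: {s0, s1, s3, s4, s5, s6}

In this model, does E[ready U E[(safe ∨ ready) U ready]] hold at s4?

Sat(safe ∨ ready) = {s0, s1, s3, s4, s6}
E[(safe ∨ ready) U ready]: least fixpoint, start Z0 = Sat(ready) = {s0, s6}, add states in Sat(safe ∨ ready) with some successor in Z. Z1 = {s0, s3, s6}; Z2 = {s0, s1, s3, s6}; fixed.
Sat(E[(safe ∨ ready) U ready]) = {s0, s1, s3, s6}
E[ready U E[(safe ∨ ready) U ready]]: least fixpoint, start Z0 = Sat(E[(safe ∨ ready) U ready]) = {s0, s1, s3, s6}, add states in Sat(ready) with some successor in Z. Already a fixed point.
Sat(E[ready U E[(safe ∨ ready) U ready]]) = {s0, s1, s3, s6}
s4 ∉ Sat(E[ready U E[(safe ∨ ready) U ready]]) = {s0, s1, s3, s6}, so the formula does not hold at s4.

No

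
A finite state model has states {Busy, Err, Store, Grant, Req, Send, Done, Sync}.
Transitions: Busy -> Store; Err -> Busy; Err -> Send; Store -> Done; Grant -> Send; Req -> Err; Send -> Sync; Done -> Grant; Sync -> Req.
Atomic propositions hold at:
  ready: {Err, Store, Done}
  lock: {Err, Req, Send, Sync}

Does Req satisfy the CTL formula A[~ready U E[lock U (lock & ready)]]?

Yes

Sat(~ready) = {Busy, Grant, Req, Send, Sync}
Sat(lock & ready) = {Err}
E[lock U (lock & ready)]: least fixpoint, start Z0 = Sat((lock & ready)) = {Err}, add states in Sat(lock) with some successor in Z. Z1 = {Err, Req}; Z2 = {Err, Req, Sync}; Z3 = {Err, Req, Send, Sync}; fixed.
Sat(E[lock U (lock & ready)]) = {Err, Req, Send, Sync}
A[~ready U E[lock U (lock & ready)]]: least fixpoint, start Z0 = Sat(E[lock U (lock & ready)]) = {Err, Req, Send, Sync}, add states in Sat(~ready) with every successor in Z. Z1 = {Err, Grant, Req, Send, Sync}; fixed.
Sat(A[~ready U E[lock U (lock & ready)]]) = {Err, Grant, Req, Send, Sync}
Req ∈ Sat(A[~ready U E[lock U (lock & ready)]]) = {Err, Grant, Req, Send, Sync}, so the formula holds at Req.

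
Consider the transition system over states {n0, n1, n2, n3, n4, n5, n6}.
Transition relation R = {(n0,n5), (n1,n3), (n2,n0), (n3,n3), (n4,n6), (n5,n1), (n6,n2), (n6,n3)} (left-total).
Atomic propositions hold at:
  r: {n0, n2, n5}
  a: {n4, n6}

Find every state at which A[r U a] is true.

A[r U a]: least fixpoint, start Z0 = Sat(a) = {n4, n6}, add states in Sat(r) with every successor in Z. Already a fixed point.
Sat(A[r U a]) = {n4, n6}

{n4, n6}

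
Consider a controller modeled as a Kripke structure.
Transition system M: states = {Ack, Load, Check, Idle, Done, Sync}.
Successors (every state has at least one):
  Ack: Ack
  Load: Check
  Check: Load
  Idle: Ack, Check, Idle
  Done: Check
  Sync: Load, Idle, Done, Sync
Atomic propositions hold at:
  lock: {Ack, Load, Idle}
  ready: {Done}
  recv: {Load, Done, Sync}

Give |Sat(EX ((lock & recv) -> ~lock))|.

Sat(lock & recv) = {Load}
Sat(~lock) = {Check, Done, Sync}
Sat((lock & recv) -> ~lock) = {Ack, Check, Idle, Done, Sync}
Sat(EX ((lock & recv) -> ~lock)) = {s : some successor in {Ack, Check, Idle, Done, Sync}} = {Ack, Load, Idle, Done, Sync}
|Sat(EX ((lock & recv) -> ~lock))| = |{Ack, Load, Idle, Done, Sync}| = 5.

5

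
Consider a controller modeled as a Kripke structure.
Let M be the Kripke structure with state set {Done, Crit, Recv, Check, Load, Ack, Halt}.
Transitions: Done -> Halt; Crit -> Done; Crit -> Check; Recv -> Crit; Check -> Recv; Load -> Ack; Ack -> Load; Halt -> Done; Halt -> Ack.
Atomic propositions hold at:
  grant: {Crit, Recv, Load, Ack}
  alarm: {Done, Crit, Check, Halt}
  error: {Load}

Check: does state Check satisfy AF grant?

Yes

AF grant: least fixpoint, start Z0 = {Crit, Recv, Load, Ack}, add states with every successor in Z. Z1 = {Crit, Recv, Check, Load, Ack}; fixed.
Sat(AF grant) = {Crit, Recv, Check, Load, Ack}
Check ∈ Sat(AF grant) = {Crit, Recv, Check, Load, Ack}, so the formula holds at Check.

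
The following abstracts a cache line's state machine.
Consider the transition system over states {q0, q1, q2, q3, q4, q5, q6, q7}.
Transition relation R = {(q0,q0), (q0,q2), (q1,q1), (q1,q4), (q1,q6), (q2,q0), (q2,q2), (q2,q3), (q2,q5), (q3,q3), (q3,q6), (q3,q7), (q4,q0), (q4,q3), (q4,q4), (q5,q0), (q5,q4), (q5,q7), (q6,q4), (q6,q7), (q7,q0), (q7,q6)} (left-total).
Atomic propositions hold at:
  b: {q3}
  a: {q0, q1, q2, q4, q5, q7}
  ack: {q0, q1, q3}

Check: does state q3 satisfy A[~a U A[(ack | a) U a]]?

No

Sat(~a) = {q3, q6}
Sat(ack | a) = {q0, q1, q2, q3, q4, q5, q7}
A[(ack | a) U a]: least fixpoint, start Z0 = Sat(a) = {q0, q1, q2, q4, q5, q7}, add states in Sat(ack | a) with every successor in Z. Already a fixed point.
Sat(A[(ack | a) U a]) = {q0, q1, q2, q4, q5, q7}
A[~a U A[(ack | a) U a]]: least fixpoint, start Z0 = Sat(A[(ack | a) U a]) = {q0, q1, q2, q4, q5, q7}, add states in Sat(~a) with every successor in Z. Z1 = {q0, q1, q2, q4, q5, q6, q7}; fixed.
Sat(A[~a U A[(ack | a) U a]]) = {q0, q1, q2, q4, q5, q6, q7}
q3 ∉ Sat(A[~a U A[(ack | a) U a]]) = {q0, q1, q2, q4, q5, q6, q7}, so the formula does not hold at q3.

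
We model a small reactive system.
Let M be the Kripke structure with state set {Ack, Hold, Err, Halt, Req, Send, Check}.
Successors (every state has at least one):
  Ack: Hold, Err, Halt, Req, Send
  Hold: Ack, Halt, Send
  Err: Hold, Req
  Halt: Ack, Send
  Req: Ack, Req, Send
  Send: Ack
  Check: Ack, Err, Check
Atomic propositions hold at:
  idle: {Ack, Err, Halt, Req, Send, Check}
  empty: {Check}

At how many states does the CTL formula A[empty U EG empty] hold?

EG empty: greatest fixpoint, start Z0 = {Check}, keep only states in Sat with some successor in Z. Already a fixed point.
Sat(EG empty) = {Check}
A[empty U EG empty]: least fixpoint, start Z0 = Sat(EG empty) = {Check}, add states in Sat(empty) with every successor in Z. Already a fixed point.
Sat(A[empty U EG empty]) = {Check}
|Sat(A[empty U EG empty])| = |{Check}| = 1.

1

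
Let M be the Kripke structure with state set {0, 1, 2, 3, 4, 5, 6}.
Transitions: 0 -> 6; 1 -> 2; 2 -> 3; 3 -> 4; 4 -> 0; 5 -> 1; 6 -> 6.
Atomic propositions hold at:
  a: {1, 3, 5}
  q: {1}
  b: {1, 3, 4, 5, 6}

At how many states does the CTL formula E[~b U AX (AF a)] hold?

Sat(~b) = {0, 2}
AF a: least fixpoint, start Z0 = {1, 3, 5}, add states with every successor in Z. Z1 = {1, 2, 3, 5}; fixed.
Sat(AF a) = {1, 2, 3, 5}
Sat(AX (AF a)) = {s : every successor in {1, 2, 3, 5}} = {1, 2, 5}
E[~b U AX (AF a)]: least fixpoint, start Z0 = Sat(AX (AF a)) = {1, 2, 5}, add states in Sat(~b) with some successor in Z. Already a fixed point.
Sat(E[~b U AX (AF a)]) = {1, 2, 5}
|Sat(E[~b U AX (AF a)])| = |{1, 2, 5}| = 3.

3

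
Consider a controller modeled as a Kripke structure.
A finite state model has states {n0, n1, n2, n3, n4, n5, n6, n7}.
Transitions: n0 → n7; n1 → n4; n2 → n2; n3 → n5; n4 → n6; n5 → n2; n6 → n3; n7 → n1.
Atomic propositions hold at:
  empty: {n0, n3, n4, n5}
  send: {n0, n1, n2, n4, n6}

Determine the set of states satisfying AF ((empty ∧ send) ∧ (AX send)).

{n0, n1, n4, n7}

Sat(empty ∧ send) = {n0, n4}
Sat(AX send) = {s : every successor in {n0, n1, n2, n4, n6}} = {n1, n2, n4, n5, n7}
Sat((empty ∧ send) ∧ (AX send)) = {n4}
AF ((empty ∧ send) ∧ (AX send)): least fixpoint, start Z0 = {n4}, add states with every successor in Z. Z1 = {n1, n4}; Z2 = {n1, n4, n7}; Z3 = {n0, n1, n4, n7}; fixed.
Sat(AF ((empty ∧ send) ∧ (AX send))) = {n0, n1, n4, n7}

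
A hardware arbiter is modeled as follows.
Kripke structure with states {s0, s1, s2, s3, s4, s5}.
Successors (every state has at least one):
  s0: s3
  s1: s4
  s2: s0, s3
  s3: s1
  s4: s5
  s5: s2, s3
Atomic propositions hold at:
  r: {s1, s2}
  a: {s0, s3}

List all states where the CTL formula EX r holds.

{s3, s5}

Sat(EX r) = {s : some successor in {s1, s2}} = {s3, s5}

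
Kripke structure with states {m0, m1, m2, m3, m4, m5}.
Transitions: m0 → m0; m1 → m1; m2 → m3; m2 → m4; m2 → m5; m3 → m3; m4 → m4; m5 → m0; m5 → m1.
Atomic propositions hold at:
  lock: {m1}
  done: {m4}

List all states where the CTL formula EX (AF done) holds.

{m2, m4}

AF done: least fixpoint, start Z0 = {m4}, add states with every successor in Z. Already a fixed point.
Sat(AF done) = {m4}
Sat(EX (AF done)) = {s : some successor in {m4}} = {m2, m4}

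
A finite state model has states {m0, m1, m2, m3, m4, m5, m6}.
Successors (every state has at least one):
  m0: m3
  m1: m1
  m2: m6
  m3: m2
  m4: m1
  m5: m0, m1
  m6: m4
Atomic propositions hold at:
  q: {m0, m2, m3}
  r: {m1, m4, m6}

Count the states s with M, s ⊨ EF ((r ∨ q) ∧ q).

4

Sat(r ∨ q) = {m0, m1, m2, m3, m4, m6}
Sat((r ∨ q) ∧ q) = {m0, m2, m3}
EF ((r ∨ q) ∧ q): least fixpoint, start Z0 = {m0, m2, m3}, add states with some successor in Z. Z1 = {m0, m2, m3, m5}; fixed.
Sat(EF ((r ∨ q) ∧ q)) = {m0, m2, m3, m5}
|Sat(EF ((r ∨ q) ∧ q))| = |{m0, m2, m3, m5}| = 4.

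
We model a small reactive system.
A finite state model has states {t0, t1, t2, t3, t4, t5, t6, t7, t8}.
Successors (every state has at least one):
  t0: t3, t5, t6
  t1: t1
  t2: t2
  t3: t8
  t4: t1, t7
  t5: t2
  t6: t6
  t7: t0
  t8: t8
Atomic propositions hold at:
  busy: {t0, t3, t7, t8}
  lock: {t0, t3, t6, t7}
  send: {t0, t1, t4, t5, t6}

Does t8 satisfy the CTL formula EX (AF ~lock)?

Yes

Sat(~lock) = {t1, t2, t4, t5, t8}
AF ~lock: least fixpoint, start Z0 = {t1, t2, t4, t5, t8}, add states with every successor in Z. Z1 = {t1, t2, t3, t4, t5, t8}; fixed.
Sat(AF ~lock) = {t1, t2, t3, t4, t5, t8}
Sat(EX (AF ~lock)) = {s : some successor in {t1, t2, t3, t4, t5, t8}} = {t0, t1, t2, t3, t4, t5, t8}
t8 ∈ Sat(EX (AF ~lock)) = {t0, t1, t2, t3, t4, t5, t8}, so the formula holds at t8.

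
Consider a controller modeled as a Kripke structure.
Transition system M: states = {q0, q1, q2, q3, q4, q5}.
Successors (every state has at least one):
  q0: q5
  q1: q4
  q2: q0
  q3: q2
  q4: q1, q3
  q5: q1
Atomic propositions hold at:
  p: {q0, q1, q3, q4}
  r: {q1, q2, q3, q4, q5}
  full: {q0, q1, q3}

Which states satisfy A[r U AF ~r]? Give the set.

{q0, q2, q3}

Sat(~r) = {q0}
AF ~r: least fixpoint, start Z0 = {q0}, add states with every successor in Z. Z1 = {q0, q2}; Z2 = {q0, q2, q3}; fixed.
Sat(AF ~r) = {q0, q2, q3}
A[r U AF ~r]: least fixpoint, start Z0 = Sat(AF ~r) = {q0, q2, q3}, add states in Sat(r) with every successor in Z. Already a fixed point.
Sat(A[r U AF ~r]) = {q0, q2, q3}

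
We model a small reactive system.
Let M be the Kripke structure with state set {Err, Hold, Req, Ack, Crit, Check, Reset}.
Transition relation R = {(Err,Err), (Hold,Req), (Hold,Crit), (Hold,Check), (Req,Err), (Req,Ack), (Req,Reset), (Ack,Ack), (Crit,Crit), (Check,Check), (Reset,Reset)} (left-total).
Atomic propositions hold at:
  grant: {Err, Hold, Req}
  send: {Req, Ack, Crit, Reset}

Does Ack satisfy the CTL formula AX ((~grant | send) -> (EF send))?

Sat(~grant) = {Ack, Crit, Check, Reset}
Sat(~grant | send) = {Req, Ack, Crit, Check, Reset}
EF send: least fixpoint, start Z0 = {Req, Ack, Crit, Reset}, add states with some successor in Z. Z1 = {Hold, Req, Ack, Crit, Reset}; fixed.
Sat(EF send) = {Hold, Req, Ack, Crit, Reset}
Sat((~grant | send) -> (EF send)) = {Err, Hold, Req, Ack, Crit, Reset}
Sat(AX ((~grant | send) -> (EF send))) = {s : every successor in {Err, Hold, Req, Ack, Crit, Reset}} = {Err, Req, Ack, Crit, Reset}
Ack ∈ Sat(AX ((~grant | send) -> (EF send))) = {Err, Req, Ack, Crit, Reset}, so the formula holds at Ack.

Yes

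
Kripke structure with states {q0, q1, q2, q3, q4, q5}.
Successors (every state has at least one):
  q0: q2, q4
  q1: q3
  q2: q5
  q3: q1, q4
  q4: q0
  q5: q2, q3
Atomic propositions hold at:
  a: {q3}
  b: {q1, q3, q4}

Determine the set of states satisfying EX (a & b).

{q1, q5}

Sat(a & b) = {q3}
Sat(EX (a & b)) = {s : some successor in {q3}} = {q1, q5}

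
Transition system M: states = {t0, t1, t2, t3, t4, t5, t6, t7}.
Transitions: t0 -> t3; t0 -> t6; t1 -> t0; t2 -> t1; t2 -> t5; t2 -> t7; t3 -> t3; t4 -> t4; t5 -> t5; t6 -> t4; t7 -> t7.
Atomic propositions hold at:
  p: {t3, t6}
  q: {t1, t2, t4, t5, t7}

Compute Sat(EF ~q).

{t0, t1, t2, t3, t6}

Sat(~q) = {t0, t3, t6}
EF ~q: least fixpoint, start Z0 = {t0, t3, t6}, add states with some successor in Z. Z1 = {t0, t1, t3, t6}; Z2 = {t0, t1, t2, t3, t6}; fixed.
Sat(EF ~q) = {t0, t1, t2, t3, t6}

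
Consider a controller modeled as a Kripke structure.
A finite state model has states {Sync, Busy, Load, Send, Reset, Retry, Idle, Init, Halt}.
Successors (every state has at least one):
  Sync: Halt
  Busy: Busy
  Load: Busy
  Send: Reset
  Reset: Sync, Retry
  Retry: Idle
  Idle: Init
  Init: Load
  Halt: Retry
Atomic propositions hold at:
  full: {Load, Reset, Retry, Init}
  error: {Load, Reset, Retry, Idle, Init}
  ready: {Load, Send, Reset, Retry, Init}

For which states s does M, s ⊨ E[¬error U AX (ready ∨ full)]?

Sat(¬error) = {Sync, Busy, Send, Halt}
Sat(ready ∨ full) = {Load, Send, Reset, Retry, Init}
Sat(AX (ready ∨ full)) = {s : every successor in {Load, Send, Reset, Retry, Init}} = {Send, Idle, Init, Halt}
E[¬error U AX (ready ∨ full)]: least fixpoint, start Z0 = Sat(AX (ready ∨ full)) = {Send, Idle, Init, Halt}, add states in Sat(¬error) with some successor in Z. Z1 = {Sync, Send, Idle, Init, Halt}; fixed.
Sat(E[¬error U AX (ready ∨ full)]) = {Sync, Send, Idle, Init, Halt}

{Sync, Send, Idle, Init, Halt}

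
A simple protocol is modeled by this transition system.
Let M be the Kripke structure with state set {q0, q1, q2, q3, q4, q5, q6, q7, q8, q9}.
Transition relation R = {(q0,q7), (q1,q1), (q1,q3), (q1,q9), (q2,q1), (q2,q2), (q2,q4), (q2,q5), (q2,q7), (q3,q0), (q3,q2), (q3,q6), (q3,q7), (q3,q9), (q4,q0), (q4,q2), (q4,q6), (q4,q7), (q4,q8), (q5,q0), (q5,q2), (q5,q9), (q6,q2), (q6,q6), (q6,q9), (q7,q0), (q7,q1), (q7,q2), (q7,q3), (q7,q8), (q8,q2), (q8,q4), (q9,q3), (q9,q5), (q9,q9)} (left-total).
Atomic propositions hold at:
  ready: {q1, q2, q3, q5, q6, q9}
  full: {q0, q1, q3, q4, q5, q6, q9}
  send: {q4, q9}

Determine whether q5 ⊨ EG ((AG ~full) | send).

Sat(~full) = {q2, q7, q8}
AG ~full: greatest fixpoint, start Z0 = {q2, q7, q8}, keep only states in Sat with every successor in Z. Z1 = ∅; fixed.
Sat(AG ~full) = ∅
Sat((AG ~full) | send) = {q4, q9}
EG ((AG ~full) | send): greatest fixpoint, start Z0 = {q4, q9}, keep only states in Sat with some successor in Z. Z1 = {q9}; fixed.
Sat(EG ((AG ~full) | send)) = {q9}
q5 ∉ Sat(EG ((AG ~full) | send)) = {q9}, so the formula does not hold at q5.

No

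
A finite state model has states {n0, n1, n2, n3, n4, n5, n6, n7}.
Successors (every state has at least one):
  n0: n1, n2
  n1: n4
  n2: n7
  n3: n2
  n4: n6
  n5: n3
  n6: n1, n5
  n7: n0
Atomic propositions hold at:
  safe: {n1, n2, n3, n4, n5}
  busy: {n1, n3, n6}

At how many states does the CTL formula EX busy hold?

4

Sat(EX busy) = {s : some successor in {n1, n3, n6}} = {n0, n4, n5, n6}
|Sat(EX busy)| = |{n0, n4, n5, n6}| = 4.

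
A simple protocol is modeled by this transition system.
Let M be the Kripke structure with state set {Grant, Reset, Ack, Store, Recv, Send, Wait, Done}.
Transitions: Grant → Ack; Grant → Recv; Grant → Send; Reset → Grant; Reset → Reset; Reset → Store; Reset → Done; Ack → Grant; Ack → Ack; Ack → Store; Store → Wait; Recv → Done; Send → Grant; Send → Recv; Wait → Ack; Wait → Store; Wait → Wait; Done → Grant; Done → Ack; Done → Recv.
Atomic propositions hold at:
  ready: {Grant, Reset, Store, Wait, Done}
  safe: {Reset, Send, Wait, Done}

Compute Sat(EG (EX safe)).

{Reset, Store, Wait}

Sat(EX safe) = {s : some successor in {Reset, Send, Wait, Done}} = {Grant, Reset, Store, Recv, Wait}
EG (EX safe): greatest fixpoint, start Z0 = {Grant, Reset, Store, Recv, Wait}, keep only states in Sat with some successor in Z. Z1 = {Grant, Reset, Store, Wait}; Z2 = {Reset, Store, Wait}; fixed.
Sat(EG (EX safe)) = {Reset, Store, Wait}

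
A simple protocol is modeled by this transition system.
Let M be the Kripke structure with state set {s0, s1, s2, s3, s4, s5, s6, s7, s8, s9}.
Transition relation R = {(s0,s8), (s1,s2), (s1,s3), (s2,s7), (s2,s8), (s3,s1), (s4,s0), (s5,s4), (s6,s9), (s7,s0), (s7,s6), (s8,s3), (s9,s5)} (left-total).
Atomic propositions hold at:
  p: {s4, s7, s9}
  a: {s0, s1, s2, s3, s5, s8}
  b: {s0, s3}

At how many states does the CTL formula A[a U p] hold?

4

A[a U p]: least fixpoint, start Z0 = Sat(p) = {s4, s7, s9}, add states in Sat(a) with every successor in Z. Z1 = {s4, s5, s7, s9}; fixed.
Sat(A[a U p]) = {s4, s5, s7, s9}
|Sat(A[a U p])| = |{s4, s5, s7, s9}| = 4.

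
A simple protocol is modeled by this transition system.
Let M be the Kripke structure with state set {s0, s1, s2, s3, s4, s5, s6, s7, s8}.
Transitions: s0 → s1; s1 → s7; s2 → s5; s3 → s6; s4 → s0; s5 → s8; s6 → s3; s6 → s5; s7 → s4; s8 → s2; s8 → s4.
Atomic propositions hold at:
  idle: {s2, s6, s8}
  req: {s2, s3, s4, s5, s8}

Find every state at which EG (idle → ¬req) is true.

Sat(¬req) = {s0, s1, s6, s7}
Sat(idle → ¬req) = {s0, s1, s3, s4, s5, s6, s7}
EG (idle → ¬req): greatest fixpoint, start Z0 = {s0, s1, s3, s4, s5, s6, s7}, keep only states in Sat with some successor in Z. Z1 = {s0, s1, s3, s4, s6, s7}; fixed.
Sat(EG (idle → ¬req)) = {s0, s1, s3, s4, s6, s7}

{s0, s1, s3, s4, s6, s7}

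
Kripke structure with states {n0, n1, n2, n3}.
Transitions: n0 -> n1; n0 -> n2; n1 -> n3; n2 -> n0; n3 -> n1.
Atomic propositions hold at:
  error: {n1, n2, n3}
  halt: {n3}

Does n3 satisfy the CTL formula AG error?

Yes

AG error: greatest fixpoint, start Z0 = {n1, n2, n3}, keep only states in Sat with every successor in Z. Z1 = {n1, n3}; fixed.
Sat(AG error) = {n1, n3}
n3 ∈ Sat(AG error) = {n1, n3}, so the formula holds at n3.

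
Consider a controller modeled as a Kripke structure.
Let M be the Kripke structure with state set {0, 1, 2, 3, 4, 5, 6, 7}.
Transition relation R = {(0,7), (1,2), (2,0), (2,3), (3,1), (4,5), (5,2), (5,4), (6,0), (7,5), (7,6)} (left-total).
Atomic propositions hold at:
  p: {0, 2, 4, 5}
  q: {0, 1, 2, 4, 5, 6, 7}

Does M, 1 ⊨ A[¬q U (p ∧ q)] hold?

Sat(¬q) = {3}
Sat(p ∧ q) = {0, 2, 4, 5}
A[¬q U (p ∧ q)]: least fixpoint, start Z0 = Sat((p ∧ q)) = {0, 2, 4, 5}, add states in Sat(¬q) with every successor in Z. Already a fixed point.
Sat(A[¬q U (p ∧ q)]) = {0, 2, 4, 5}
1 ∉ Sat(A[¬q U (p ∧ q)]) = {0, 2, 4, 5}, so the formula does not hold at 1.

No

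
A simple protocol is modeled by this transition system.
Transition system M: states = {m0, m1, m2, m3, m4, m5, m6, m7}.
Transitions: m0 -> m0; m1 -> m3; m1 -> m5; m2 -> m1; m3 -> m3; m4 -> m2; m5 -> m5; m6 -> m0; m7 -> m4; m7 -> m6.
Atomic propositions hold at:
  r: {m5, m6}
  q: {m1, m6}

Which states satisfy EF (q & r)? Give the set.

Sat(q & r) = {m6}
EF (q & r): least fixpoint, start Z0 = {m6}, add states with some successor in Z. Z1 = {m6, m7}; fixed.
Sat(EF (q & r)) = {m6, m7}

{m6, m7}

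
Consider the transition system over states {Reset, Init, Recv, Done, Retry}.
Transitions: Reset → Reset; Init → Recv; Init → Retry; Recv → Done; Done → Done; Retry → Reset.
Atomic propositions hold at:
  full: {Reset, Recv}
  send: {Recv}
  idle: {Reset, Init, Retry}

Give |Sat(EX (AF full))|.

AF full: least fixpoint, start Z0 = {Reset, Recv}, add states with every successor in Z. Z1 = {Reset, Recv, Retry}; Z2 = {Reset, Init, Recv, Retry}; fixed.
Sat(AF full) = {Reset, Init, Recv, Retry}
Sat(EX (AF full)) = {s : some successor in {Reset, Init, Recv, Retry}} = {Reset, Init, Retry}
|Sat(EX (AF full))| = |{Reset, Init, Retry}| = 3.

3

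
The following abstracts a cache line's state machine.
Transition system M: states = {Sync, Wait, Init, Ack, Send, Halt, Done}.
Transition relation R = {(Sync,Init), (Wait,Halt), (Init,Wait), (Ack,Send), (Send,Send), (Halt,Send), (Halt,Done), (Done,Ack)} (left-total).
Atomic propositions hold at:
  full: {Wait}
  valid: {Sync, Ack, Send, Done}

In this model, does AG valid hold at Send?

AG valid: greatest fixpoint, start Z0 = {Sync, Ack, Send, Done}, keep only states in Sat with every successor in Z. Z1 = {Ack, Send, Done}; fixed.
Sat(AG valid) = {Ack, Send, Done}
Send ∈ Sat(AG valid) = {Ack, Send, Done}, so the formula holds at Send.

Yes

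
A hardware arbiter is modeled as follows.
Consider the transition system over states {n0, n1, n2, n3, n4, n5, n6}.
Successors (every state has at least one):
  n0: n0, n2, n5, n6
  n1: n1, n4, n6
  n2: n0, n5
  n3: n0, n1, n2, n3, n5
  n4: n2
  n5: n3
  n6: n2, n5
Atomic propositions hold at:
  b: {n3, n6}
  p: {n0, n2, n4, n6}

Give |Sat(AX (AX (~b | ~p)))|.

Sat(~b) = {n0, n1, n2, n4, n5}
Sat(~p) = {n1, n3, n5}
Sat(~b | ~p) = {n0, n1, n2, n3, n4, n5}
Sat(AX (~b | ~p)) = {s : every successor in {n0, n1, n2, n3, n4, n5}} = {n2, n3, n4, n5, n6}
Sat(AX (AX (~b | ~p))) = {s : every successor in {n2, n3, n4, n5, n6}} = {n4, n5, n6}
|Sat(AX (AX (~b | ~p)))| = |{n4, n5, n6}| = 3.

3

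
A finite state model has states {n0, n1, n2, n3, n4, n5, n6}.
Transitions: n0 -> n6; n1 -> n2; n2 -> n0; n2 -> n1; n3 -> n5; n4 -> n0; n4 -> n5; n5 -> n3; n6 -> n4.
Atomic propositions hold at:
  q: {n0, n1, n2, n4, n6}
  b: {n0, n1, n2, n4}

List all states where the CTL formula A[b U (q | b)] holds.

Sat(q | b) = {n0, n1, n2, n4, n6}
A[b U (q | b)]: least fixpoint, start Z0 = Sat((q | b)) = {n0, n1, n2, n4, n6}, add states in Sat(b) with every successor in Z. Already a fixed point.
Sat(A[b U (q | b)]) = {n0, n1, n2, n4, n6}

{n0, n1, n2, n4, n6}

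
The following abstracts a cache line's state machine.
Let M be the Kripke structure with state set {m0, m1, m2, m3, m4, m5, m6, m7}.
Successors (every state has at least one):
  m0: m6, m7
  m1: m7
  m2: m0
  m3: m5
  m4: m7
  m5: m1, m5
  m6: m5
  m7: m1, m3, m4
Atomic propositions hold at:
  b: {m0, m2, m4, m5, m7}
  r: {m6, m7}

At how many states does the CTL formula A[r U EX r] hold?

3

Sat(EX r) = {s : some successor in {m6, m7}} = {m0, m1, m4}
A[r U EX r]: least fixpoint, start Z0 = Sat(EX r) = {m0, m1, m4}, add states in Sat(r) with every successor in Z. Already a fixed point.
Sat(A[r U EX r]) = {m0, m1, m4}
|Sat(A[r U EX r])| = |{m0, m1, m4}| = 3.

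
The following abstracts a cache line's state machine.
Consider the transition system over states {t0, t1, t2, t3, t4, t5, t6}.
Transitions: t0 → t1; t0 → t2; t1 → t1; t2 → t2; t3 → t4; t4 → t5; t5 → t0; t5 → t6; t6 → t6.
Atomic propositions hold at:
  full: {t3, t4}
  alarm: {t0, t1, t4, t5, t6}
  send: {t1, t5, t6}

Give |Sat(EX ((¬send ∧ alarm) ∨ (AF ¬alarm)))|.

4

Sat(¬send) = {t0, t2, t3, t4}
Sat(¬send ∧ alarm) = {t0, t4}
Sat(¬alarm) = {t2, t3}
AF ¬alarm: least fixpoint, start Z0 = {t2, t3}, add states with every successor in Z. Already a fixed point.
Sat(AF ¬alarm) = {t2, t3}
Sat((¬send ∧ alarm) ∨ (AF ¬alarm)) = {t0, t2, t3, t4}
Sat(EX ((¬send ∧ alarm) ∨ (AF ¬alarm))) = {s : some successor in {t0, t2, t3, t4}} = {t0, t2, t3, t5}
|Sat(EX ((¬send ∧ alarm) ∨ (AF ¬alarm)))| = |{t0, t2, t3, t5}| = 4.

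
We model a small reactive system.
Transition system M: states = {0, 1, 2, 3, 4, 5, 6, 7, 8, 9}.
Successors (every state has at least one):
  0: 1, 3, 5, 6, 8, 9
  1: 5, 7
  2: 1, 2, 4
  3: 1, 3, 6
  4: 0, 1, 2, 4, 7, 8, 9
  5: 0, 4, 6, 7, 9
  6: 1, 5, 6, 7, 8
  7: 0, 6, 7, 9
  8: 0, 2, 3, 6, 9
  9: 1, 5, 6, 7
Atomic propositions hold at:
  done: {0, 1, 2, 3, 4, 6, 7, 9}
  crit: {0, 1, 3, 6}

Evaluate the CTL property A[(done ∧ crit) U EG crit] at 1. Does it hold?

Sat(done ∧ crit) = {0, 1, 3, 6}
EG crit: greatest fixpoint, start Z0 = {0, 1, 3, 6}, keep only states in Sat with some successor in Z. Z1 = {0, 3, 6}; fixed.
Sat(EG crit) = {0, 3, 6}
A[(done ∧ crit) U EG crit]: least fixpoint, start Z0 = Sat(EG crit) = {0, 3, 6}, add states in Sat(done ∧ crit) with every successor in Z. Already a fixed point.
Sat(A[(done ∧ crit) U EG crit]) = {0, 3, 6}
1 ∉ Sat(A[(done ∧ crit) U EG crit]) = {0, 3, 6}, so the formula does not hold at 1.

No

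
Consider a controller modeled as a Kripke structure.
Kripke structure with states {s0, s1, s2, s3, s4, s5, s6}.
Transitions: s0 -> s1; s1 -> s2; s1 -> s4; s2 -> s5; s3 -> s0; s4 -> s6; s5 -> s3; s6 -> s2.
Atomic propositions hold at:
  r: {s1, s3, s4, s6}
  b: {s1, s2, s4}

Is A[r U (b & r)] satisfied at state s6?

Sat(b & r) = {s1, s4}
A[r U (b & r)]: least fixpoint, start Z0 = Sat((b & r)) = {s1, s4}, add states in Sat(r) with every successor in Z. Already a fixed point.
Sat(A[r U (b & r)]) = {s1, s4}
s6 ∉ Sat(A[r U (b & r)]) = {s1, s4}, so the formula does not hold at s6.

No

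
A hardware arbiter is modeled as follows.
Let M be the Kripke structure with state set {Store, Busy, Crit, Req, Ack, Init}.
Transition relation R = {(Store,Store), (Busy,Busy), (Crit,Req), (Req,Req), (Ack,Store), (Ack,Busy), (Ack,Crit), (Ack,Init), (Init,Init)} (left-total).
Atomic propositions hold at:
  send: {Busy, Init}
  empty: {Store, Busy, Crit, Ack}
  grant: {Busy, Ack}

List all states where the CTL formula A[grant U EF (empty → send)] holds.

Sat(empty → send) = {Busy, Req, Init}
EF (empty → send): least fixpoint, start Z0 = {Busy, Req, Init}, add states with some successor in Z. Z1 = {Busy, Crit, Req, Ack, Init}; fixed.
Sat(EF (empty → send)) = {Busy, Crit, Req, Ack, Init}
A[grant U EF (empty → send)]: least fixpoint, start Z0 = Sat(EF (empty → send)) = {Busy, Crit, Req, Ack, Init}, add states in Sat(grant) with every successor in Z. Already a fixed point.
Sat(A[grant U EF (empty → send)]) = {Busy, Crit, Req, Ack, Init}

{Busy, Crit, Req, Ack, Init}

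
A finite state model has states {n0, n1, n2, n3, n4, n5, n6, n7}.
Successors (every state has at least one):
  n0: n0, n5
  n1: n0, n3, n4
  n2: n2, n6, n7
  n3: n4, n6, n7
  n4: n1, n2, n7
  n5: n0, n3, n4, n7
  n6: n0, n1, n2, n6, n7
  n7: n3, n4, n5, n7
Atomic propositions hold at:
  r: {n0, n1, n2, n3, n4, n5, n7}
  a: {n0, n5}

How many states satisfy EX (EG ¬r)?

3

Sat(¬r) = {n6}
EG ¬r: greatest fixpoint, start Z0 = {n6}, keep only states in Sat with some successor in Z. Already a fixed point.
Sat(EG ¬r) = {n6}
Sat(EX (EG ¬r)) = {s : some successor in {n6}} = {n2, n3, n6}
|Sat(EX (EG ¬r))| = |{n2, n3, n6}| = 3.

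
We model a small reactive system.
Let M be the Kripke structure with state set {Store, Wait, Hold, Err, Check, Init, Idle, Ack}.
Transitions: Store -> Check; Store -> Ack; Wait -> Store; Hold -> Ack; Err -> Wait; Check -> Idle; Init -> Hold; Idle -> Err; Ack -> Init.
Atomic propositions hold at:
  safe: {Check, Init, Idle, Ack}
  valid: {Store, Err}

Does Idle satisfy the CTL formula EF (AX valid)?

Sat(AX valid) = {s : every successor in {Store, Err}} = {Wait, Idle}
EF (AX valid): least fixpoint, start Z0 = {Wait, Idle}, add states with some successor in Z. Z1 = {Wait, Err, Check, Idle}; Z2 = {Store, Wait, Err, Check, Idle}; fixed.
Sat(EF (AX valid)) = {Store, Wait, Err, Check, Idle}
Idle ∈ Sat(EF (AX valid)) = {Store, Wait, Err, Check, Idle}, so the formula holds at Idle.

Yes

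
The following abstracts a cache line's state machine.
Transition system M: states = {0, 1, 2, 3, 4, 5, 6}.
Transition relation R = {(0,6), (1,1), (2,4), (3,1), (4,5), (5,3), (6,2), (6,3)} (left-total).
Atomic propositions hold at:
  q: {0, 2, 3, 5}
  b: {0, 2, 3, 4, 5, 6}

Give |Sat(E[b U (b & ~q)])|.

Sat(~q) = {1, 4, 6}
Sat(b & ~q) = {4, 6}
E[b U (b & ~q)]: least fixpoint, start Z0 = Sat((b & ~q)) = {4, 6}, add states in Sat(b) with some successor in Z. Z1 = {0, 2, 4, 6}; fixed.
Sat(E[b U (b & ~q)]) = {0, 2, 4, 6}
|Sat(E[b U (b & ~q)])| = |{0, 2, 4, 6}| = 4.

4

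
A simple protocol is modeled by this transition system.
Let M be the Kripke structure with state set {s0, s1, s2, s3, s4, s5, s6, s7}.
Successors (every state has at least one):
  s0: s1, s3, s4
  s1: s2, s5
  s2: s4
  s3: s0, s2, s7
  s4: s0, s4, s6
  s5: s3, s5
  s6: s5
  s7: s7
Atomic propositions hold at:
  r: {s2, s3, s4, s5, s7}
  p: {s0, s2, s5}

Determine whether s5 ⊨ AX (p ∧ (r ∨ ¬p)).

No

Sat(¬p) = {s1, s3, s4, s6, s7}
Sat(r ∨ ¬p) = {s1, s2, s3, s4, s5, s6, s7}
Sat(p ∧ (r ∨ ¬p)) = {s2, s5}
Sat(AX (p ∧ (r ∨ ¬p))) = {s : every successor in {s2, s5}} = {s1, s6}
s5 ∉ Sat(AX (p ∧ (r ∨ ¬p))) = {s1, s6}, so the formula does not hold at s5.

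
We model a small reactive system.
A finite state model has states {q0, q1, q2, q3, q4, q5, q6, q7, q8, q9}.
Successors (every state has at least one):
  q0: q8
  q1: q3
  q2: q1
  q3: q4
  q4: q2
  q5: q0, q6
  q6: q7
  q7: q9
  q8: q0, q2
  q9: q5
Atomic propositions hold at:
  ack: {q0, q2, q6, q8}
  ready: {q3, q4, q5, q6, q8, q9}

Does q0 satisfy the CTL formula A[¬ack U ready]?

Sat(¬ack) = {q1, q3, q4, q5, q7, q9}
A[¬ack U ready]: least fixpoint, start Z0 = Sat(ready) = {q3, q4, q5, q6, q8, q9}, add states in Sat(¬ack) with every successor in Z. Z1 = {q1, q3, q4, q5, q6, q7, q8, q9}; fixed.
Sat(A[¬ack U ready]) = {q1, q3, q4, q5, q6, q7, q8, q9}
q0 ∉ Sat(A[¬ack U ready]) = {q1, q3, q4, q5, q6, q7, q8, q9}, so the formula does not hold at q0.

No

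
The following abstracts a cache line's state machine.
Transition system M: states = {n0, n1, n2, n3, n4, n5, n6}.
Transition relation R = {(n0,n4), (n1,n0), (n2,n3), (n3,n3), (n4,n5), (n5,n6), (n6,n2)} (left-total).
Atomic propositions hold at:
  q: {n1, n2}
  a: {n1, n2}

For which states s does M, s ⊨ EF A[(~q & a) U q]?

{n0, n1, n2, n4, n5, n6}

Sat(~q) = {n0, n3, n4, n5, n6}
Sat(~q & a) = ∅
A[(~q & a) U q]: least fixpoint, start Z0 = Sat(q) = {n1, n2}, add states in Sat(~q & a) with every successor in Z. Already a fixed point.
Sat(A[(~q & a) U q]) = {n1, n2}
EF A[(~q & a) U q]: least fixpoint, start Z0 = {n1, n2}, add states with some successor in Z. Z1 = {n1, n2, n6}; Z2 = {n1, n2, n5, n6}; Z3 = {n1, n2, n4, n5, n6}; Z4 = {n0, n1, n2, n4, n5, n6}; fixed.
Sat(EF A[(~q & a) U q]) = {n0, n1, n2, n4, n5, n6}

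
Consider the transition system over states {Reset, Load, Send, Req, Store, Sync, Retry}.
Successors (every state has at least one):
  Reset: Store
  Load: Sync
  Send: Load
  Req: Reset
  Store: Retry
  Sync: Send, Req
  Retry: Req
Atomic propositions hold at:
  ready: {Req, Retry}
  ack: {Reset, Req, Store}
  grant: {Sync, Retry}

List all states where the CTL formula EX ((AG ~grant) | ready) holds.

{Store, Sync, Retry}

Sat(~grant) = {Reset, Load, Send, Req, Store}
AG ~grant: greatest fixpoint, start Z0 = {Reset, Load, Send, Req, Store}, keep only states in Sat with every successor in Z. Z1 = {Reset, Send, Req}; Z2 = {Req}; Z3 = ∅; fixed.
Sat(AG ~grant) = ∅
Sat((AG ~grant) | ready) = {Req, Retry}
Sat(EX ((AG ~grant) | ready)) = {s : some successor in {Req, Retry}} = {Store, Sync, Retry}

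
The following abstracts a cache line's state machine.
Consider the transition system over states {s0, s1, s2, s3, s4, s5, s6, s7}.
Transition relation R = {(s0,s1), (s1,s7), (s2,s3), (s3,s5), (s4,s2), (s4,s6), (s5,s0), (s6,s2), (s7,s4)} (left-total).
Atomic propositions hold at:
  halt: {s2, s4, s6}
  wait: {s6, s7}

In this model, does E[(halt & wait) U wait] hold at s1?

No

Sat(halt & wait) = {s6}
E[(halt & wait) U wait]: least fixpoint, start Z0 = Sat(wait) = {s6, s7}, add states in Sat(halt & wait) with some successor in Z. Already a fixed point.
Sat(E[(halt & wait) U wait]) = {s6, s7}
s1 ∉ Sat(E[(halt & wait) U wait]) = {s6, s7}, so the formula does not hold at s1.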